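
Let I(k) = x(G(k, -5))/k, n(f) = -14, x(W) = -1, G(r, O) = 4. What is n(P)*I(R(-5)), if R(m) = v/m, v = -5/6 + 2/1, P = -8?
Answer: -60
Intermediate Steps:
v = 7/6 (v = -5*⅙ + 2*1 = -⅚ + 2 = 7/6 ≈ 1.1667)
R(m) = 7/(6*m)
I(k) = -1/k
n(P)*I(R(-5)) = -(-14)/((7/6)/(-5)) = -(-14)/((7/6)*(-⅕)) = -(-14)/(-7/30) = -(-14)*(-30)/7 = -14*30/7 = -60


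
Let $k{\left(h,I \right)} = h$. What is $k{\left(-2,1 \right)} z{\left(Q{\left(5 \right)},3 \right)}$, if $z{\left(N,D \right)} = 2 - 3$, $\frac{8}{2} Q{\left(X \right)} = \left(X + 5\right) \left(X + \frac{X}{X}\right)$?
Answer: $2$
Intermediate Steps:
$Q{\left(X \right)} = \frac{\left(1 + X\right) \left(5 + X\right)}{4}$ ($Q{\left(X \right)} = \frac{\left(X + 5\right) \left(X + \frac{X}{X}\right)}{4} = \frac{\left(5 + X\right) \left(X + 1\right)}{4} = \frac{\left(5 + X\right) \left(1 + X\right)}{4} = \frac{\left(1 + X\right) \left(5 + X\right)}{4}$)
$z{\left(N,D \right)} = -1$ ($z{\left(N,D \right)} = 2 - 3 = -1$)
$k{\left(-2,1 \right)} z{\left(Q{\left(5 \right)},3 \right)} = \left(-2\right) \left(-1\right) = 2$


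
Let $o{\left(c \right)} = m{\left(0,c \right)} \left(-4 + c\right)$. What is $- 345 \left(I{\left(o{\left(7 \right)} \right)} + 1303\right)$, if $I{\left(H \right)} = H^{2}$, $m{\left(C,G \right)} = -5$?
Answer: $-527160$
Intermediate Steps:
$o{\left(c \right)} = 20 - 5 c$ ($o{\left(c \right)} = - 5 \left(-4 + c\right) = 20 - 5 c$)
$- 345 \left(I{\left(o{\left(7 \right)} \right)} + 1303\right) = - 345 \left(\left(20 - 35\right)^{2} + 1303\right) = - 345 \left(\left(-15\right)^{2} + 1303\right) = - 345 \left(225 + 1303\right) = \left(-345\right) 1528 = -527160$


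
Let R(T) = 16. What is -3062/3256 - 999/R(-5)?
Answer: -412717/6512 ≈ -63.378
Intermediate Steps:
-3062/3256 - 999/R(-5) = -3062/3256 - 999/16 = -3062*1/3256 - 999*1/16 = -1531/1628 - 999/16 = -412717/6512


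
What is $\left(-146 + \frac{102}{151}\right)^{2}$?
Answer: $\frac{481539136}{22801} \approx 21119.0$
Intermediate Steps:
$\left(-146 + \frac{102}{151}\right)^{2} = \left(- \frac{21944}{151}\right)^{2} = \frac{481539136}{22801}$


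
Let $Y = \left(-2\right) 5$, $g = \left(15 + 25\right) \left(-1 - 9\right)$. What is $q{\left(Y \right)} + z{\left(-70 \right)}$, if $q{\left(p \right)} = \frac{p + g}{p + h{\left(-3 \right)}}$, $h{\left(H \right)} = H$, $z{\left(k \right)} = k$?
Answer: $- \frac{500}{13} \approx -38.462$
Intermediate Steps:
$g = -400$ ($g = 40 \left(-10\right) = -400$)
$Y = -10$
$q{\left(p \right)} = \frac{-400 + p}{-3 + p}$ ($q{\left(p \right)} = \frac{p - 400}{p - 3} = \frac{-400 + p}{-3 + p}$)
$q{\left(Y \right)} + z{\left(-70 \right)} = \frac{-400 - 10}{-3 - 10} - 70 = \frac{1}{-13} \left(-410\right) - 70 = \left(- \frac{1}{13}\right) \left(-410\right) - 70 = \frac{410}{13} - 70 = - \frac{500}{13}$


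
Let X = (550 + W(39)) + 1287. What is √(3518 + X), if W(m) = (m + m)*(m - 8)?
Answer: √7773 ≈ 88.165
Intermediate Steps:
W(m) = 2*m*(-8 + m) (W(m) = (2*m)*(-8 + m) = 2*m*(-8 + m))
X = 4255 (X = (550 + 2*39*(-8 + 39)) + 1287 = (550 + 2*39*31) + 1287 = (550 + 2418) + 1287 = 2968 + 1287 = 4255)
√(3518 + X) = √(3518 + 4255) = √7773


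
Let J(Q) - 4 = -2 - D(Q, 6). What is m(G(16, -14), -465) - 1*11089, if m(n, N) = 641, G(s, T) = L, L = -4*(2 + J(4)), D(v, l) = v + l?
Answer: -10448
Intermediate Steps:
D(v, l) = l + v
J(Q) = -4 - Q (J(Q) = 4 + (-2 - (6 + Q)) = 4 + (-2 + (-6 - Q)) = 4 + (-8 - Q) = -4 - Q)
L = 24 (L = -4*(2 + (-4 - 1*4)) = -4*(2 + (-4 - 4)) = -4*(2 - 8) = -4*(-6) = 24)
G(s, T) = 24
m(G(16, -14), -465) - 1*11089 = 641 - 1*11089 = 641 - 11089 = -10448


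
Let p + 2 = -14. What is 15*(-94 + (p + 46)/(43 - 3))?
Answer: -5595/4 ≈ -1398.8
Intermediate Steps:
p = -16 (p = -2 - 14 = -16)
15*(-94 + (p + 46)/(43 - 3)) = 15*(-94 + (-16 + 46)/(43 - 3)) = 15*(-94 + 30/40) = 15*(-94 + 30*(1/40)) = 15*(-94 + 3/4) = 15*(-373/4) = -5595/4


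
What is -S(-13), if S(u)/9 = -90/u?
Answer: -810/13 ≈ -62.308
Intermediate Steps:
S(u) = -810/u (S(u) = 9*(-90/u) = -810/u)
-S(-13) = -(-810)/(-13) = -(-810)*(-1)/13 = -1*810/13 = -810/13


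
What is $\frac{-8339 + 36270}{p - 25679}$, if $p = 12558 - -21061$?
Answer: $\frac{27931}{7940} \approx 3.5178$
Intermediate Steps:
$p = 33619$ ($p = 12558 + 21061 = 33619$)
$\frac{-8339 + 36270}{p - 25679} = \frac{-8339 + 36270}{33619 - 25679} = \frac{27931}{33619 - 25679} = \frac{27931}{7940}$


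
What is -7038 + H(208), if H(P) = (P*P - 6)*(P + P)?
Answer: 17988290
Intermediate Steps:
H(P) = 2*P*(-6 + P²) (H(P) = (P² - 6)*(2*P) = (-6 + P²)*(2*P) = 2*P*(-6 + P²))
-7038 + H(208) = -7038 + 2*208*(-6 + 208²) = -7038 + 2*208*(-6 + 43264) = -7038 + 2*208*43258 = -7038 + 17995328 = 17988290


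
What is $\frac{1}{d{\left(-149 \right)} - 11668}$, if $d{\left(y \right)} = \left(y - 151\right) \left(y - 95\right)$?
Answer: $\frac{1}{61532} \approx 1.6252 \cdot 10^{-5}$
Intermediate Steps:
$d{\left(y \right)} = \left(-151 + y\right) \left(-95 + y\right)$
$\frac{1}{d{\left(-149 \right)} - 11668} = \frac{1}{\left(14345 + \left(-149\right)^{2} - -36654\right) - 11668} = \frac{1}{\left(14345 + 22201 + 36654\right) - 11668} = \frac{1}{73200 - 11668} = \frac{1}{61532}$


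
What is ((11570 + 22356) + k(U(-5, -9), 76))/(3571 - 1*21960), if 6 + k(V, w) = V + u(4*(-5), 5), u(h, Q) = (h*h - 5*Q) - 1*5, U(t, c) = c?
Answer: -34281/18389 ≈ -1.8642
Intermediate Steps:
u(h, Q) = -5 + h² - 5*Q (u(h, Q) = (h² - 5*Q) - 5 = -5 + h² - 5*Q)
k(V, w) = 364 + V (k(V, w) = -6 + (V + (-5 + (4*(-5))² - 5*5)) = -6 + (V + (-5 + (-20)² - 25)) = -6 + (V + (-5 + 400 - 25)) = -6 + (V + 370) = -6 + (370 + V) = 364 + V)
((11570 + 22356) + k(U(-5, -9), 76))/(3571 - 1*21960) = ((11570 + 22356) + (364 - 9))/(3571 - 1*21960) = (33926 + 355)/(3571 - 21960) = 34281/(-18389) = 34281*(-1/18389) = -34281/18389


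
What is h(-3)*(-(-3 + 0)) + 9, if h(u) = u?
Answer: 0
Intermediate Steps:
h(-3)*(-(-3 + 0)) + 9 = -(-3)*(-3 + 0) + 9 = -(-3)*(-3) + 9 = -3*3 + 9 = -9 + 9 = 0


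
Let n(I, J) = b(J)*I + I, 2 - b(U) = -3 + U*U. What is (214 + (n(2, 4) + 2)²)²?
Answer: 289444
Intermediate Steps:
b(U) = 5 - U² (b(U) = 2 - (-3 + U*U) = 2 - (-3 + U²) = 2 + (3 - U²) = 5 - U²)
n(I, J) = I + I*(5 - J²) (n(I, J) = (5 - J²)*I + I = I*(5 - J²) + I = I + I*(5 - J²))
(214 + (n(2, 4) + 2)²)² = (214 + (2*(6 - 1*4²) + 2)²)² = (214 + (2*(6 - 1*16) + 2)²)² = (214 + (2*(6 - 16) + 2)²)² = (214 + (2*(-10) + 2)²)² = (214 + (-20 + 2)²)² = (214 + (-18)²)² = (214 + 324)² = 538² = 289444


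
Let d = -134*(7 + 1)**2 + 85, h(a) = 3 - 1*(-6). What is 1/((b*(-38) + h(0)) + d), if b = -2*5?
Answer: -1/8102 ≈ -0.00012343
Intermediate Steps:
h(a) = 9 (h(a) = 3 + 6 = 9)
b = -10
d = -8491 (d = -134*8**2 + 85 = -134*64 + 85 = -8576 + 85 = -8491)
1/((b*(-38) + h(0)) + d) = 1/((-10*(-38) + 9) - 8491) = 1/((380 + 9) - 8491) = 1/(389 - 8491) = 1/(-8102) = -1/8102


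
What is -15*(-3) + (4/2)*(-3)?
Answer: 39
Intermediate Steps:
-15*(-3) + (4/2)*(-3) = 45 + (4*(½))*(-3) = 45 + 2*(-3) = 45 - 6 = 39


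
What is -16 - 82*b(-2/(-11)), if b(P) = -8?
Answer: 640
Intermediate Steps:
-16 - 82*b(-2/(-11)) = -16 - 82*(-8) = -16 + 656 = 640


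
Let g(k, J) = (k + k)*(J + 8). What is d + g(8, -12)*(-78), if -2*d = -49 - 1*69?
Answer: 5051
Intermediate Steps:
d = 59 (d = -(-49 - 1*69)/2 = -(-49 - 69)/2 = -1/2*(-118) = 59)
g(k, J) = 2*k*(8 + J) (g(k, J) = (2*k)*(8 + J) = 2*k*(8 + J))
d + g(8, -12)*(-78) = 59 + (2*8*(8 - 12))*(-78) = 59 + (2*8*(-4))*(-78) = 59 - 64*(-78) = 59 + 4992 = 5051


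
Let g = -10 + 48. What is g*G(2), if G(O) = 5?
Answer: 190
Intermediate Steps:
g = 38
g*G(2) = 38*5 = 190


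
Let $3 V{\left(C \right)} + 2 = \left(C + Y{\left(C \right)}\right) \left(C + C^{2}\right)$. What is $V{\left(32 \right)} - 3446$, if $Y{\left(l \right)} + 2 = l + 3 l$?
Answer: $\frac{156508}{3} \approx 52169.0$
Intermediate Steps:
$Y{\left(l \right)} = -2 + 4 l$ ($Y{\left(l \right)} = -2 + \left(l + 3 l\right) = -2 + 4 l$)
$V{\left(C \right)} = - \frac{2}{3} + \frac{\left(-2 + 5 C\right) \left(C + C^{2}\right)}{3}$ ($V{\left(C \right)} = - \frac{2}{3} + \frac{\left(C + \left(-2 + 4 C\right)\right) \left(C + C^{2}\right)}{3} = - \frac{2}{3} + \frac{\left(-2 + 5 C\right) \left(C + C^{2}\right)}{3}$)
$V{\left(32 \right)} - 3446 = \left(- \frac{2}{3} + 32^{2} - \frac{64}{3} + \frac{5 \cdot 32^{3}}{3}\right) - 3446 = \left(- \frac{2}{3} + 1024 - \frac{64}{3} + \frac{5}{3} \cdot 32768\right) - 3446 = \left(- \frac{2}{3} + 1024 - \frac{64}{3} + \frac{163840}{3}\right) - 3446 = \frac{166846}{3} - 3446 = \frac{156508}{3}$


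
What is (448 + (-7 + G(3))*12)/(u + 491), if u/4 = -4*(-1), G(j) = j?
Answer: 400/507 ≈ 0.78895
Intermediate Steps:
u = 16 (u = 4*(-4*(-1)) = 4*4 = 16)
(448 + (-7 + G(3))*12)/(u + 491) = (448 + (-7 + 3)*12)/(16 + 491) = (448 - 4*12)/507 = (448 - 48)*(1/507) = 400*(1/507) = 400/507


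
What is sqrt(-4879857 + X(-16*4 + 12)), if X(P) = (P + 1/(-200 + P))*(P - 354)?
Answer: I*sqrt(174914762)/6 ≈ 2204.3*I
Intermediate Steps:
X(P) = (-354 + P)*(P + 1/(-200 + P)) (X(P) = (P + 1/(-200 + P))*(-354 + P) = (-354 + P)*(P + 1/(-200 + P)))
sqrt(-4879857 + X(-16*4 + 12)) = sqrt(-4879857 + (-354 + (-16*4 + 12)**3 - 554*(-16*4 + 12)**2 + 70801*(-16*4 + 12))/(-200 + (-16*4 + 12))) = sqrt(-4879857 + (-354 + (-64 + 12)**3 - 554*(-64 + 12)**2 + 70801*(-64 + 12))/(-200 + (-64 + 12))) = sqrt(-4879857 + (-354 + (-52)**3 - 554*(-52)**2 + 70801*(-52))/(-200 - 52)) = sqrt(-4879857 + (-354 - 140608 - 554*2704 - 3681652)/(-252)) = sqrt(-4879857 - (-354 - 140608 - 1498016 - 3681652)/252) = sqrt(-4879857 - 1/252*(-5320630)) = sqrt(-4879857 + 380045/18) = sqrt(-87457381/18) = I*sqrt(174914762)/6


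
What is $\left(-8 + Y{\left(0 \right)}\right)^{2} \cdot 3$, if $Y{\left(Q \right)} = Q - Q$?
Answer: $192$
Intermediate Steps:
$Y{\left(Q \right)} = 0$
$\left(-8 + Y{\left(0 \right)}\right)^{2} \cdot 3 = \left(-8 + 0\right)^{2} \cdot 3 = \left(-8\right)^{2} \cdot 3 = 64 \cdot 3 = 192$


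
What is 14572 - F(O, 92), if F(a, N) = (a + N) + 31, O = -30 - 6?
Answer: 14485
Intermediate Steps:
O = -36
F(a, N) = 31 + N + a (F(a, N) = (N + a) + 31 = 31 + N + a)
14572 - F(O, 92) = 14572 - (31 + 92 - 36) = 14572 - 1*87 = 14572 - 87 = 14485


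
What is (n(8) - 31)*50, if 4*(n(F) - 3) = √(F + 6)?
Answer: -1400 + 25*√14/2 ≈ -1353.2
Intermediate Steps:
n(F) = 3 + √(6 + F)/4 (n(F) = 3 + √(F + 6)/4 = 3 + √(6 + F)/4)
(n(8) - 31)*50 = ((3 + √(6 + 8)/4) - 31)*50 = ((3 + √14/4) - 31)*50 = (-28 + √14/4)*50 = -1400 + 25*√14/2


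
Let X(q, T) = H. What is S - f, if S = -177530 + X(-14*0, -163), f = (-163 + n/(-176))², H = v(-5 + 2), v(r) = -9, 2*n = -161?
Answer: -25271348481/123904 ≈ -2.0396e+5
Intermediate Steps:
n = -161/2 (n = (½)*(-161) = -161/2 ≈ -80.500)
H = -9
X(q, T) = -9
f = 3273556225/123904 (f = (-163 - 161/2/(-176))² = (-163 - 161/2*(-1/176))² = (-163 + 161/352)² = (-57215/352)² = 3273556225/123904 ≈ 26420.)
S = -177539 (S = -177530 - 9 = -177539)
S - f = -177539 - 1*3273556225/123904 = -177539 - 3273556225/123904 = -25271348481/123904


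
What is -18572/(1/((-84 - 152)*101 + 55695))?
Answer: -591685348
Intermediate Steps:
-18572/(1/((-84 - 152)*101 + 55695)) = -18572/(1/(-236*101 + 55695)) = -18572/(1/(-23836 + 55695)) = -18572/(1/31859) = -18572/1/31859 = -18572*31859 = -591685348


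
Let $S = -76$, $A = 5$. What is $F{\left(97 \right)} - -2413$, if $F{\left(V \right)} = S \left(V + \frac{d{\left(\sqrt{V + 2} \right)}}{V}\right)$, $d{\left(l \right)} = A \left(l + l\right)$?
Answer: $-4959 - \frac{2280 \sqrt{11}}{97} \approx -5037.0$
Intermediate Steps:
$d{\left(l \right)} = 10 l$ ($d{\left(l \right)} = 5 \left(l + l\right) = 5 \cdot 2 l = 10 l$)
$F{\left(V \right)} = - 76 V - \frac{760 \sqrt{2 + V}}{V}$ ($F{\left(V \right)} = - 76 \left(V + \frac{10 \sqrt{V + 2}}{V}\right) = - 76 \left(V + \frac{10 \sqrt{2 + V}}{V}\right) = - 76 V - \frac{760 \sqrt{2 + V}}{V}$)
$F{\left(97 \right)} - -2413 = \left(\left(-76\right) 97 - \frac{760 \sqrt{2 + 97}}{97}\right) - -2413 = \left(-7372 - \frac{760 \sqrt{99}}{97}\right) + 2413 = \left(-7372 - \frac{760 \cdot 3 \sqrt{11}}{97}\right) + 2413 = \left(-7372 - \frac{2280 \sqrt{11}}{97}\right) + 2413 = -4959 - \frac{2280 \sqrt{11}}{97}$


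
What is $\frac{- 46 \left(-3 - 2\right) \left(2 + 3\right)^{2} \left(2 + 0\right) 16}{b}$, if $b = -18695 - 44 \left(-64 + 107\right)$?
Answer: $- \frac{184000}{20587} \approx -8.9377$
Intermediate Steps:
$b = -20587$ ($b = -18695 - 44 \cdot 43 = -18695 - 1892 = -20587$)
$\frac{- 46 \left(-3 - 2\right) \left(2 + 3\right)^{2} \left(2 + 0\right) 16}{b} = \frac{- 46 \left(-3 - 2\right) \left(2 + 3\right)^{2} \left(2 + 0\right) 16}{-20587} = - 46 - 5 \cdot 5^{2} \cdot 2 \cdot 16 \left(- \frac{1}{20587}\right) = - 46 \left(-5\right) 25 \cdot 2 \cdot 16 \left(- \frac{1}{20587}\right) = - 46 \left(\left(-125\right) 2\right) 16 \left(- \frac{1}{20587}\right) = \left(-46\right) \left(-250\right) 16 \left(- \frac{1}{20587}\right) = 11500 \cdot 16 \left(- \frac{1}{20587}\right) = 184000 \left(- \frac{1}{20587}\right) = - \frac{184000}{20587}$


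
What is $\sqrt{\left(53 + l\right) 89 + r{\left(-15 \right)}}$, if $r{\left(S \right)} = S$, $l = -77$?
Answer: $3 i \sqrt{239} \approx 46.379 i$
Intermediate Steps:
$\sqrt{\left(53 + l\right) 89 + r{\left(-15 \right)}} = \sqrt{\left(53 - 77\right) 89 - 15} = \sqrt{\left(-24\right) 89 - 15} = \sqrt{-2136 - 15} = \sqrt{-2151} = 3 i \sqrt{239}$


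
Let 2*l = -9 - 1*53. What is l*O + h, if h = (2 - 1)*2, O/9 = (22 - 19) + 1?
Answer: -1114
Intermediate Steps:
O = 36 (O = 9*((22 - 19) + 1) = 9*(3 + 1) = 9*4 = 36)
l = -31 (l = (-9 - 1*53)/2 = (-9 - 53)/2 = (1/2)*(-62) = -31)
h = 2 (h = 1*2 = 2)
l*O + h = -31*36 + 2 = -1116 + 2 = -1114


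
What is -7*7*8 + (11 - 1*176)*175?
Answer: -29267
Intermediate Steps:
-7*7*8 + (11 - 1*176)*175 = -49*8 + (11 - 176)*175 = -392 - 165*175 = -392 - 28875 = -29267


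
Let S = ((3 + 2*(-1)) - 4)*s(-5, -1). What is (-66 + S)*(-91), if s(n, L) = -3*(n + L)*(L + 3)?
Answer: 15834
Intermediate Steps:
s(n, L) = -3*(3 + L)*(L + n) (s(n, L) = -3*(L + n)*(3 + L) = -3*(3 + L)*(L + n))
S = -108 (S = ((3 + 2*(-1)) - 4)*(-9*(-1) - 9*(-5) - 3*(-1)² - 3*(-1)*(-5)) = ((3 - 2) - 4)*(9 + 45 - 3*1 - 15) = (1 - 4)*(9 + 45 - 3 - 15) = -3*36 = -108)
(-66 + S)*(-91) = (-66 - 108)*(-91) = -174*(-91) = 15834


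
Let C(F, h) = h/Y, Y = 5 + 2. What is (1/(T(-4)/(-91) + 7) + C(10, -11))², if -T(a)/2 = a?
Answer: 39463524/19386409 ≈ 2.0356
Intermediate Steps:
T(a) = -2*a
Y = 7
C(F, h) = h/7
(1/(T(-4)/(-91) + 7) + C(10, -11))² = (1/(-2*(-4)/(-91) + 7) + (⅐)*(-11))² = (1/(8*(-1/91) + 7) - 11/7)² = (1/(-8/91 + 7) - 11/7)² = (1/(629/91) - 11/7)² = (91/629 - 11/7)² = (-6282/4403)² = 39463524/19386409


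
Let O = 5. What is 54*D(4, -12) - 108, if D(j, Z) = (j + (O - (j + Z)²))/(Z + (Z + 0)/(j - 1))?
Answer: 621/8 ≈ 77.625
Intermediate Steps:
D(j, Z) = (5 + j - (Z + j)²)/(Z + Z/(-1 + j)) (D(j, Z) = (j + (5 - (j + Z)²))/(Z + (Z + 0)/(j - 1)) = (j + (5 - (Z + j)²))/(Z + Z/(-1 + j)) = (5 + j - (Z + j)²)/(Z + Z/(-1 + j)))
54*D(4, -12) - 108 = 54*((-5 + (-12 + 4)² + 4*(4 + 4 - (-12 + 4)²))/(-12*4)) - 108 = 54*(-1/12*¼*(-5 + (-8)² + 4*(4 + 4 - 1*(-8)²))) - 108 = 54*(-1/12*¼*(-5 + 64 + 4*(4 + 4 - 1*64))) - 108 = 54*(-1/12*¼*(-5 + 64 + 4*(4 + 4 - 64))) - 108 = 54*(-1/12*¼*(-5 + 64 + 4*(-56))) - 108 = 54*(-1/12*¼*(-5 + 64 - 224)) - 108 = 54*(-1/12*¼*(-165)) - 108 = 54*(55/16) - 108 = 1485/8 - 108 = 621/8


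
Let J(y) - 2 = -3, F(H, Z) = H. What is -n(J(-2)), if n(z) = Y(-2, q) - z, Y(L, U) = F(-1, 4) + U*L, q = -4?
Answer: -8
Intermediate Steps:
J(y) = -1 (J(y) = 2 - 3 = -1)
Y(L, U) = -1 + L*U (Y(L, U) = -1 + U*L = -1 + L*U)
n(z) = 7 - z (n(z) = (-1 - 2*(-4)) - z = (-1 + 8) - z = 7 - z)
-n(J(-2)) = -(7 - 1*(-1)) = -(7 + 1) = -1*8 = -8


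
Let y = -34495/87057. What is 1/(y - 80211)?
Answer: -87057/6982963522 ≈ -1.2467e-5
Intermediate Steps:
y = -34495/87057 (y = -34495*1/87057 = -34495/87057 ≈ -0.39623)
1/(y - 80211) = 1/(-34495/87057 - 80211) = 1/(-6982963522/87057) = -87057/6982963522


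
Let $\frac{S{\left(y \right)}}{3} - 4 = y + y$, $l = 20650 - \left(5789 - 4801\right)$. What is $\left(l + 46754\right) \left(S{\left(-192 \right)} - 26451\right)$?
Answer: $-1832483856$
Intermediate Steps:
$l = 19662$ ($l = 20650 - 988 = 19662$)
$S{\left(y \right)} = 12 + 6 y$ ($S{\left(y \right)} = 12 + 3 \left(y + y\right) = 12 + 3 \cdot 2 y = 12 + 6 y$)
$\left(l + 46754\right) \left(S{\left(-192 \right)} - 26451\right) = \left(19662 + 46754\right) \left(\left(12 + 6 \left(-192\right)\right) - 26451\right) = 66416 \left(\left(12 - 1152\right) - 26451\right) = 66416 \left(-1140 - 26451\right) = 66416 \left(-27591\right) = -1832483856$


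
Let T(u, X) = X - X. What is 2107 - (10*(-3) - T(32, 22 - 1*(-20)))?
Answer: 2137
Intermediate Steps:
T(u, X) = 0
2107 - (10*(-3) - T(32, 22 - 1*(-20))) = 2107 - (10*(-3) - 1*0) = 2107 - (-30 + 0) = 2107 - 1*(-30) = 2107 + 30 = 2137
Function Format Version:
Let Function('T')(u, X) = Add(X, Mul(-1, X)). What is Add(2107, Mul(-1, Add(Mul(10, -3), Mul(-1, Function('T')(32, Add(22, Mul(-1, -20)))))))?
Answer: 2137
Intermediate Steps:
Function('T')(u, X) = 0
Add(2107, Mul(-1, Add(Mul(10, -3), Mul(-1, Function('T')(32, Add(22, Mul(-1, -20))))))) = Add(2107, Mul(-1, Add(Mul(10, -3), Mul(-1, 0)))) = Add(2107, Mul(-1, Add(-30, 0))) = Add(2107, Mul(-1, -30)) = Add(2107, 30) = 2137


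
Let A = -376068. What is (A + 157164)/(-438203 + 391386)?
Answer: 218904/46817 ≈ 4.6757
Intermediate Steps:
(A + 157164)/(-438203 + 391386) = (-376068 + 157164)/(-438203 + 391386) = -218904/(-46817) = -218904*(-1/46817) = 218904/46817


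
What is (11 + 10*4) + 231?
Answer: 282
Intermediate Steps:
(11 + 10*4) + 231 = (11 + 40) + 231 = 51 + 231 = 282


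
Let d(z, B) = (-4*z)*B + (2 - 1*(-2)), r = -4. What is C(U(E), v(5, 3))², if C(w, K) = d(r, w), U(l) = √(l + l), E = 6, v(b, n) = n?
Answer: 3088 + 256*√3 ≈ 3531.4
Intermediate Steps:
d(z, B) = 4 - 4*B*z (d(z, B) = -4*B*z + (2 + 2) = -4*B*z + 4 = 4 - 4*B*z)
U(l) = √2*√l (U(l) = √(2*l) = √2*√l)
C(w, K) = 4 + 16*w (C(w, K) = 4 - 4*w*(-4) = 4 + 16*w)
C(U(E), v(5, 3))² = (4 + 16*(√2*√6))² = (4 + 16*(2*√3))² = (4 + 32*√3)²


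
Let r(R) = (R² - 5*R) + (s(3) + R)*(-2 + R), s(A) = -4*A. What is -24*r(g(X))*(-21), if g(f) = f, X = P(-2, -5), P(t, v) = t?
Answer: 35280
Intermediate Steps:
X = -2
r(R) = R² - 5*R + (-12 + R)*(-2 + R) (r(R) = (R² - 5*R) + (-4*3 + R)*(-2 + R) = (R² - 5*R) + (-12 + R)*(-2 + R) = R² - 5*R + (-12 + R)*(-2 + R))
-24*r(g(X))*(-21) = -24*(24 - 19*(-2) + 2*(-2)²)*(-21) = -24*(24 + 38 + 2*4)*(-21) = -24*(24 + 38 + 8)*(-21) = -24*70*(-21) = -1680*(-21) = 35280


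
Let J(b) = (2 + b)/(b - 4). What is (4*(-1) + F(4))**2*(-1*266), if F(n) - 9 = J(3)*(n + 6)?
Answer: -538650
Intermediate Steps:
J(b) = (2 + b)/(-4 + b)
F(n) = -21 - 5*n (F(n) = 9 + ((2 + 3)/(-4 + 3))*(n + 6) = 9 + (5/(-1))*(6 + n) = 9 + (-1*5)*(6 + n) = 9 - 5*(6 + n) = 9 + (-30 - 5*n) = -21 - 5*n)
(4*(-1) + F(4))**2*(-1*266) = (4*(-1) + (-21 - 5*4))**2*(-1*266) = (-4 + (-21 - 20))**2*(-266) = (-4 - 41)**2*(-266) = (-45)**2*(-266) = 2025*(-266) = -538650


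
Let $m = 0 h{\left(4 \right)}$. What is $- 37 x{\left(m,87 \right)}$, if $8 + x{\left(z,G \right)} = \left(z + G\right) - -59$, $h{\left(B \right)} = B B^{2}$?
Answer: $-5106$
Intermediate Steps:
$h{\left(B \right)} = B^{3}$
$m = 0$ ($m = 0 \cdot 4^{3} = 0 \cdot 64 = 0$)
$x{\left(z,G \right)} = 51 + G + z$ ($x{\left(z,G \right)} = -8 - \left(-59 - G - z\right) = -8 + \left(\left(G + z\right) + \left(-19 + 78\right)\right) = -8 + \left(\left(G + z\right) + 59\right) = -8 + \left(59 + G + z\right) = 51 + G + z$)
$- 37 x{\left(m,87 \right)} = - 37 \left(51 + 87 + 0\right) = \left(-37\right) 138 = -5106$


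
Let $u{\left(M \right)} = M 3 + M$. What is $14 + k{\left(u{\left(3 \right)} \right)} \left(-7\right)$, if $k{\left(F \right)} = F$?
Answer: $-70$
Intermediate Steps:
$u{\left(M \right)} = 4 M$ ($u{\left(M \right)} = 3 M + M = 4 M$)
$14 + k{\left(u{\left(3 \right)} \right)} \left(-7\right) = 14 + 4 \cdot 3 \left(-7\right) = 14 + 12 \left(-7\right) = 14 - 84 = -70$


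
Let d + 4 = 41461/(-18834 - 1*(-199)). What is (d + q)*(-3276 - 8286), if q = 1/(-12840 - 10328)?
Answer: 15536609791143/215867840 ≈ 71973.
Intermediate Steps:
q = -1/23168 (q = 1/(-23168) = -1/23168 ≈ -4.3163e-5)
d = -116001/18635 (d = -4 + 41461/(-18834 - 1*(-199)) = -4 + 41461/(-18834 + 199) = -4 + 41461/(-18635) = -4 + 41461*(-1/18635) = -4 - 41461/18635 = -116001/18635 ≈ -6.2249)
(d + q)*(-3276 - 8286) = (-116001/18635 - 1/23168)*(-3276 - 8286) = -2687529803/431735680*(-11562) = 15536609791143/215867840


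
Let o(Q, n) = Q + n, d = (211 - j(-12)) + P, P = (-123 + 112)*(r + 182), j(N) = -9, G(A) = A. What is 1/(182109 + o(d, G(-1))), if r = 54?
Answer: 1/179732 ≈ 5.5638e-6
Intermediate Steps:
P = -2596 (P = (-123 + 112)*(54 + 182) = -11*236 = -2596)
d = -2376 (d = (211 - 1*(-9)) - 2596 = (211 + 9) - 2596 = 220 - 2596 = -2376)
1/(182109 + o(d, G(-1))) = 1/(182109 + (-2376 - 1)) = 1/(182109 - 2377) = 1/179732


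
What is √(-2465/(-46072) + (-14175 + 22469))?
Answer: √4401300004894/23036 ≈ 91.072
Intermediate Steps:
√(-2465/(-46072) + (-14175 + 22469)) = √(-2465*(-1/46072) + 8294) = √(2465/46072 + 8294) = √(382123633/46072) = √4401300004894/23036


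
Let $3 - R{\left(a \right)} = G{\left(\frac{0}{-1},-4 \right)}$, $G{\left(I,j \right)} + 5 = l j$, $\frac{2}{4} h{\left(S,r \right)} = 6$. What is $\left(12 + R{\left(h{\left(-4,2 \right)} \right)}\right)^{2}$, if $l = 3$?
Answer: $1024$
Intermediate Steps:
$h{\left(S,r \right)} = 12$ ($h{\left(S,r \right)} = 2 \cdot 6 = 12$)
$G{\left(I,j \right)} = -5 + 3 j$
$R{\left(a \right)} = 20$ ($R{\left(a \right)} = 3 - \left(-5 + 3 \left(-4\right)\right) = 3 - \left(-5 - 12\right) = 3 - -17 = 3 + 17 = 20$)
$\left(12 + R{\left(h{\left(-4,2 \right)} \right)}\right)^{2} = \left(12 + 20\right)^{2} = 32^{2} = 1024$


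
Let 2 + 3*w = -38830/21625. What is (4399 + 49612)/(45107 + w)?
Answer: 233597575/195082303 ≈ 1.1974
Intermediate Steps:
w = -5472/4325 (w = -⅔ + (-38830/21625)/3 = -⅔ + (-38830*1/21625)/3 = -⅔ + (⅓)*(-7766/4325) = -⅔ - 7766/12975 = -5472/4325 ≈ -1.2652)
(4399 + 49612)/(45107 + w) = (4399 + 49612)/(45107 - 5472/4325) = 54011/(195082303/4325) = 54011*(4325/195082303) = 233597575/195082303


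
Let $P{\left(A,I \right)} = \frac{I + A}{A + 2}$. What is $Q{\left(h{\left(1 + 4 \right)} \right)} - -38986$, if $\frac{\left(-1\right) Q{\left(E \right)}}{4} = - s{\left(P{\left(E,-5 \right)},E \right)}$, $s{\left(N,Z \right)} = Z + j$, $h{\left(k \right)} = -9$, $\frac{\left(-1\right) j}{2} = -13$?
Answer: $39054$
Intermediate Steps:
$j = 26$ ($j = \left(-2\right) \left(-13\right) = 26$)
$P{\left(A,I \right)} = \frac{A + I}{2 + A}$
$s{\left(N,Z \right)} = 26 + Z$ ($s{\left(N,Z \right)} = Z + 26 = 26 + Z$)
$Q{\left(E \right)} = 104 + 4 E$ ($Q{\left(E \right)} = - 4 \left(- (26 + E)\right) = - 4 \left(-26 - E\right) = 104 + 4 E$)
$Q{\left(h{\left(1 + 4 \right)} \right)} - -38986 = \left(104 + 4 \left(-9\right)\right) - -38986 = \left(104 - 36\right) + 38986 = 68 + 38986 = 39054$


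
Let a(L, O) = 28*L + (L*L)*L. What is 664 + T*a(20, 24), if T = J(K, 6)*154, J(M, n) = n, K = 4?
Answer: 7910104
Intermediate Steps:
a(L, O) = L³ + 28*L (a(L, O) = 28*L + L²*L = 28*L + L³ = L³ + 28*L)
T = 924 (T = 6*154 = 924)
664 + T*a(20, 24) = 664 + 924*(20*(28 + 20²)) = 664 + 924*(20*(28 + 400)) = 664 + 924*(20*428) = 664 + 924*8560 = 664 + 7909440 = 7910104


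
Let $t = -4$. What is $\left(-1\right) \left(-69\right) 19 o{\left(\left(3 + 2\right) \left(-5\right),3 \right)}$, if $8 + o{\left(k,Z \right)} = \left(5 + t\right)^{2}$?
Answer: $-9177$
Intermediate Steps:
$o{\left(k,Z \right)} = -7$ ($o{\left(k,Z \right)} = -8 + \left(5 - 4\right)^{2} = -8 + 1^{2} = -8 + 1 = -7$)
$\left(-1\right) \left(-69\right) 19 o{\left(\left(3 + 2\right) \left(-5\right),3 \right)} = \left(-1\right) \left(-69\right) 19 \left(-7\right) = 69 \cdot 19 \left(-7\right) = 1311 \left(-7\right) = -9177$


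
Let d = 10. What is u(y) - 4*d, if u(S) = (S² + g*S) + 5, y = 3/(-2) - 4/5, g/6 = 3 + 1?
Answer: -8491/100 ≈ -84.910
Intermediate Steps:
g = 24 (g = 6*(3 + 1) = 6*4 = 24)
y = -23/10 (y = 3*(-½) - 4*⅕ = -3/2 - ⅘ = -23/10 ≈ -2.3000)
u(S) = 5 + S² + 24*S (u(S) = (S² + 24*S) + 5 = 5 + S² + 24*S)
u(y) - 4*d = (5 + (-23/10)² + 24*(-23/10)) - 4*10 = (5 + 529/100 - 276/5) - 40 = -4491/100 - 40 = -8491/100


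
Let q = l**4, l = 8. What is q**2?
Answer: 16777216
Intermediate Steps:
q = 4096 (q = 8**4 = 4096)
q**2 = 4096**2 = 16777216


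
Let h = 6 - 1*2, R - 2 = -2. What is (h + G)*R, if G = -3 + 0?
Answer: 0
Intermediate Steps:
R = 0 (R = 2 - 2 = 0)
h = 4 (h = 6 - 2 = 4)
G = -3
(h + G)*R = (4 - 3)*0 = 1*0 = 0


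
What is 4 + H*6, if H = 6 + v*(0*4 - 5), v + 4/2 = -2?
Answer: 160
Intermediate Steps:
v = -4 (v = -2 - 2 = -4)
H = 26 (H = 6 - 4*(0*4 - 5) = 6 - 4*(0 - 5) = 6 - 4*(-5) = 6 + 20 = 26)
4 + H*6 = 4 + 26*6 = 4 + 156 = 160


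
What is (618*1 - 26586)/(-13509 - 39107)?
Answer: 3246/6577 ≈ 0.49354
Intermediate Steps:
(618*1 - 26586)/(-13509 - 39107) = (618 - 26586)/(-52616) = -25968*(-1/52616) = 3246/6577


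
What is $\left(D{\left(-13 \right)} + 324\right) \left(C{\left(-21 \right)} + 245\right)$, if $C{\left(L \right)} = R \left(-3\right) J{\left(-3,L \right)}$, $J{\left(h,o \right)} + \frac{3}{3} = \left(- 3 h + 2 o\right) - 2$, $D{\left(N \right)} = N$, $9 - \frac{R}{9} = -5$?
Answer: $4308283$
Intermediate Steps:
$R = 126$ ($R = 81 - -45 = 81 + 45 = 126$)
$J{\left(h,o \right)} = -3 - 3 h + 2 o$ ($J{\left(h,o \right)} = -1 - \left(2 - 2 o + 3 h\right) = -3 - 3 h + 2 o$)
$C{\left(L \right)} = -2268 - 756 L$ ($C{\left(L \right)} = 126 \left(-3\right) \left(-3 - -9 + 2 L\right) = - 378 \left(-3 + 9 + 2 L\right) = - 378 \left(6 + 2 L\right) = -2268 - 756 L$)
$\left(D{\left(-13 \right)} + 324\right) \left(C{\left(-21 \right)} + 245\right) = \left(-13 + 324\right) \left(\left(-2268 - -15876\right) + 245\right) = 311 \left(\left(-2268 + 15876\right) + 245\right) = 311 \left(13608 + 245\right) = 311 \cdot 13853 = 4308283$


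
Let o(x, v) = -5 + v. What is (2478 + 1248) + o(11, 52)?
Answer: 3773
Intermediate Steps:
(2478 + 1248) + o(11, 52) = (2478 + 1248) + (-5 + 52) = 3726 + 47 = 3773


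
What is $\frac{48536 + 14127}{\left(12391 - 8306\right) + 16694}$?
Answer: $\frac{62663}{20779} \approx 3.0157$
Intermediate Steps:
$\frac{48536 + 14127}{\left(12391 - 8306\right) + 16694} = \frac{62663}{4085 + 16694} = \frac{62663}{20779}$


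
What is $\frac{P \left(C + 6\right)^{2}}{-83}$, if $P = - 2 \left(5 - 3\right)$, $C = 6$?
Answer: $\frac{576}{83} \approx 6.9398$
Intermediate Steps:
$P = -4$ ($P = \left(-2\right) 2 = -4$)
$\frac{P \left(C + 6\right)^{2}}{-83} = \frac{\left(-4\right) \left(6 + 6\right)^{2}}{-83} = - 4 \cdot 12^{2} \left(- \frac{1}{83}\right) = \left(-4\right) 144 \left(- \frac{1}{83}\right) = \left(-576\right) \left(- \frac{1}{83}\right) = \frac{576}{83}$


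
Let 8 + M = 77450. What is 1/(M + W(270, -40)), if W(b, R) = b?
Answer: 1/77712 ≈ 1.2868e-5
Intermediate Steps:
M = 77442 (M = -8 + 77450 = 77442)
1/(M + W(270, -40)) = 1/(77442 + 270) = 1/77712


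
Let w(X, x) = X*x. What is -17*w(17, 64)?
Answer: -18496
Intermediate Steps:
-17*w(17, 64) = -289*64 = -17*1088 = -18496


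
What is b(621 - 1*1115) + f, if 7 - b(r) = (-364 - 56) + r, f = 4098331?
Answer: 4099252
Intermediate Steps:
b(r) = 427 - r (b(r) = 7 - ((-364 - 56) + r) = 7 - (-420 + r) = 7 + (420 - r) = 427 - r)
b(621 - 1*1115) + f = (427 - (621 - 1*1115)) + 4098331 = (427 - (621 - 1115)) + 4098331 = (427 - 1*(-494)) + 4098331 = (427 + 494) + 4098331 = 921 + 4098331 = 4099252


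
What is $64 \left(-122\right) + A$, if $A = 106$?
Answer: $-7702$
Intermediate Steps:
$64 \left(-122\right) + A = 64 \left(-122\right) + 106 = -7808 + 106 = -7702$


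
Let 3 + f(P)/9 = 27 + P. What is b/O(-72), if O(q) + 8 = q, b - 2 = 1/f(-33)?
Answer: -161/6480 ≈ -0.024846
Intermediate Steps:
f(P) = 216 + 9*P (f(P) = -27 + 9*(27 + P) = -27 + (243 + 9*P) = 216 + 9*P)
b = 161/81 (b = 2 + 1/(216 + 9*(-33)) = 2 + 1/(216 - 297) = 2 + 1/(-81) = 2 - 1/81 = 161/81 ≈ 1.9877)
O(q) = -8 + q
b/O(-72) = 161/(81*(-8 - 72)) = (161/81)/(-80) = (161/81)*(-1/80) = -161/6480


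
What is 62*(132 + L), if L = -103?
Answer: 1798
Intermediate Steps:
62*(132 + L) = 62*(132 - 103) = 62*29 = 1798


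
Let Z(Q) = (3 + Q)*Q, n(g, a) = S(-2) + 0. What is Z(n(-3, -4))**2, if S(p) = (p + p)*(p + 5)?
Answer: 11664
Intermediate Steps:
S(p) = 2*p*(5 + p) (S(p) = (2*p)*(5 + p) = 2*p*(5 + p))
n(g, a) = -12 (n(g, a) = 2*(-2)*(5 - 2) + 0 = 2*(-2)*3 + 0 = -12 + 0 = -12)
Z(Q) = Q*(3 + Q)
Z(n(-3, -4))**2 = (-12*(3 - 12))**2 = (-12*(-9))**2 = 108**2 = 11664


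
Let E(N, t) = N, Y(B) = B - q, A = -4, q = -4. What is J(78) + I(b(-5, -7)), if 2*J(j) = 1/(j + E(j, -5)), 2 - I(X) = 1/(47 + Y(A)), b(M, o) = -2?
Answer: 29063/14664 ≈ 1.9819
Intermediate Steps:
Y(B) = 4 + B (Y(B) = B - 1*(-4) = B + 4 = 4 + B)
I(X) = 93/47 (I(X) = 2 - 1/(47 + (4 - 4)) = 2 - 1/(47 + 0) = 2 - 1/47 = 93/47)
J(j) = 1/(4*j) (J(j) = 1/(2*(j + j)) = 1/(2*((2*j))) = (1/(2*j))/2 = 1/(4*j))
J(78) + I(b(-5, -7)) = (1/4)/78 + 93/47 = (1/4)*(1/78) + 93/47 = 1/312 + 93/47 = 29063/14664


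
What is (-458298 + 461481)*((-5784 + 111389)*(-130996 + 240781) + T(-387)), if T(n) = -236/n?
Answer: 4760513883369871/129 ≈ 3.6903e+13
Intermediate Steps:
(-458298 + 461481)*((-5784 + 111389)*(-130996 + 240781) + T(-387)) = (-458298 + 461481)*((-5784 + 111389)*(-130996 + 240781) - 236/(-387)) = 3183*(105605*109785 - 236*(-1/387)) = 3183*(11593844925 + 236/387) = 3183*(4486817986211/387) = 4760513883369871/129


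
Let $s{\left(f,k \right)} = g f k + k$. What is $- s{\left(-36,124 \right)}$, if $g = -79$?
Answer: $-352780$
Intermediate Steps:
$s{\left(f,k \right)} = k - 79 f k$ ($s{\left(f,k \right)} = - 79 f k + k = k - 79 f k$)
$- s{\left(-36,124 \right)} = - 124 \left(1 - -2844\right) = - 124 \left(1 + 2844\right) = - 124 \cdot 2845 = \left(-1\right) 352780 = -352780$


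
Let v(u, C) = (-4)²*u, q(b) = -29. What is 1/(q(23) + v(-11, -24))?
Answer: -1/205 ≈ -0.0048781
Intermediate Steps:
v(u, C) = 16*u
1/(q(23) + v(-11, -24)) = 1/(-29 + 16*(-11)) = 1/(-29 - 176) = 1/(-205) = -1/205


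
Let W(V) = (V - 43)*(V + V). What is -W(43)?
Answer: 0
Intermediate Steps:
W(V) = 2*V*(-43 + V) (W(V) = (-43 + V)*(2*V) = 2*V*(-43 + V))
-W(43) = -2*43*(-43 + 43) = -2*43*0 = -1*0 = 0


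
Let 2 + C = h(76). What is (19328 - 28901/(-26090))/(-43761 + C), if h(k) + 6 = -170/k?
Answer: -73142229/165632365 ≈ -0.44159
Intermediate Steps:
h(k) = -6 - 170/k
C = -389/38 (C = -2 + (-6 - 170/76) = -2 + (-6 - 170*1/76) = -2 + (-6 - 85/38) = -2 - 313/38 = -389/38 ≈ -10.237)
(19328 - 28901/(-26090))/(-43761 + C) = (19328 - 28901/(-26090))/(-43761 - 389/38) = (19328 - 28901*(-1/26090))/(-1663307/38) = (19328 + 28901/26090)*(-38/1663307) = (504296421/26090)*(-38/1663307) = -73142229/165632365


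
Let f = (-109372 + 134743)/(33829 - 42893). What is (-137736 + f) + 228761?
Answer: 825025229/9064 ≈ 91022.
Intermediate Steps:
f = -25371/9064 (f = 25371/(-9064) = 25371*(-1/9064) = -25371/9064 ≈ -2.7991)
(-137736 + f) + 228761 = (-137736 - 25371/9064) + 228761 = -1248464475/9064 + 228761 = 825025229/9064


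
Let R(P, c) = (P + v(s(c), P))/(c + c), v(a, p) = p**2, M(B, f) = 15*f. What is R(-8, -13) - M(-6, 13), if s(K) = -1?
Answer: -2563/13 ≈ -197.15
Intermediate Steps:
R(P, c) = (P + P**2)/(2*c) (R(P, c) = (P + P**2)/(c + c) = (P + P**2)/((2*c)) = (P + P**2)*(1/(2*c)) = (P + P**2)/(2*c))
R(-8, -13) - M(-6, 13) = (1/2)*(-8)*(1 - 8)/(-13) - 15*13 = (1/2)*(-8)*(-1/13)*(-7) - 1*195 = -28/13 - 195 = -2563/13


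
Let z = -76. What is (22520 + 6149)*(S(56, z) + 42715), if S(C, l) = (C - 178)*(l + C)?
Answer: 1294548695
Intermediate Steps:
S(C, l) = (-178 + C)*(C + l)
(22520 + 6149)*(S(56, z) + 42715) = (22520 + 6149)*((56² - 178*56 - 178*(-76) + 56*(-76)) + 42715) = 28669*((3136 - 9968 + 13528 - 4256) + 42715) = 28669*(2440 + 42715) = 28669*45155 = 1294548695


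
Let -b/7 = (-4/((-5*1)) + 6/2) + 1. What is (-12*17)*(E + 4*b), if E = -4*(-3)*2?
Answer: 112608/5 ≈ 22522.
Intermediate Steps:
E = 24 (E = 12*2 = 24)
b = -168/5 (b = -7*((-4/((-5*1)) + 6/2) + 1) = -7*((-4/(-5) + 6*(1/2)) + 1) = -7*((-4*(-1/5) + 3) + 1) = -7*((4/5 + 3) + 1) = -7*(19/5 + 1) = -7*24/5 = -168/5 ≈ -33.600)
(-12*17)*(E + 4*b) = (-12*17)*(24 + 4*(-168/5)) = -204*(24 - 672/5) = -204*(-552/5) = 112608/5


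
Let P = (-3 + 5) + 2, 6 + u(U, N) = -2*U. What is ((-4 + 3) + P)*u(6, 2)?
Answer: -54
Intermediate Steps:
u(U, N) = -6 - 2*U
P = 4 (P = 2 + 2 = 4)
((-4 + 3) + P)*u(6, 2) = ((-4 + 3) + 4)*(-6 - 2*6) = (-1 + 4)*(-6 - 12) = 3*(-18) = -54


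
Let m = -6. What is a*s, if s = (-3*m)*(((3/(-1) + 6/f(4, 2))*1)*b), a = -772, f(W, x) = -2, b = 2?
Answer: 166752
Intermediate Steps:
s = -216 (s = (-3*(-6))*(((3/(-1) + 6/(-2))*1)*2) = 18*(((3*(-1) + 6*(-½))*1)*2) = 18*(((-3 - 3)*1)*2) = 18*(-6*1*2) = 18*(-6*2) = 18*(-12) = -216)
a*s = -772*(-216) = 166752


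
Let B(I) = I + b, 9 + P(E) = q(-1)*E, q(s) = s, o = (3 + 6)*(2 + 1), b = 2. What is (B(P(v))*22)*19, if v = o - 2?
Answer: -13376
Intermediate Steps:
o = 27 (o = 9*3 = 27)
v = 25 (v = 27 - 2 = 25)
P(E) = -9 - E
B(I) = 2 + I (B(I) = I + 2 = 2 + I)
(B(P(v))*22)*19 = ((2 + (-9 - 1*25))*22)*19 = ((2 + (-9 - 25))*22)*19 = ((2 - 34)*22)*19 = -32*22*19 = -704*19 = -13376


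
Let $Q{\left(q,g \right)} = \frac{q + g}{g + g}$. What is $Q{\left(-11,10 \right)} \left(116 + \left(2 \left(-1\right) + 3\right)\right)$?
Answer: $- \frac{117}{20} \approx -5.85$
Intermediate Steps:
$Q{\left(q,g \right)} = \frac{g + q}{2 g}$
$Q{\left(-11,10 \right)} \left(116 + \left(2 \left(-1\right) + 3\right)\right) = \frac{10 - 11}{2 \cdot 10} \left(116 + \left(2 \left(-1\right) + 3\right)\right) = \frac{1}{2} \cdot \frac{1}{10} \left(-1\right) \left(116 + \left(-2 + 3\right)\right) = - \frac{116 + 1}{20} = \left(- \frac{1}{20}\right) 117 = - \frac{117}{20}$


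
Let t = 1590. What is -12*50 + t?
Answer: 990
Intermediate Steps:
-12*50 + t = -12*50 + 1590 = -600 + 1590 = 990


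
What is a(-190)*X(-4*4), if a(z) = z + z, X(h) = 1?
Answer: -380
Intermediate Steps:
a(z) = 2*z
a(-190)*X(-4*4) = (2*(-190))*1 = -380*1 = -380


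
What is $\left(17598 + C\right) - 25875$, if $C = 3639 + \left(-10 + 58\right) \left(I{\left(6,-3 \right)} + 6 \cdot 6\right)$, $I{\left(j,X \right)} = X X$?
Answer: $-2478$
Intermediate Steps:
$I{\left(j,X \right)} = X^{2}$
$C = 5799$ ($C = 3639 + \left(-10 + 58\right) \left(\left(-3\right)^{2} + 6 \cdot 6\right) = 3639 + 48 \left(9 + 36\right) = 3639 + 48 \cdot 45 = 3639 + 2160 = 5799$)
$\left(17598 + C\right) - 25875 = \left(17598 + 5799\right) - 25875 = 23397 - 25875 = -2478$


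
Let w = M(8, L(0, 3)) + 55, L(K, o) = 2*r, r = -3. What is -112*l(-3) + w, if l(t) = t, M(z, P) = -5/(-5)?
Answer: 392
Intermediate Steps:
L(K, o) = -6 (L(K, o) = 2*(-3) = -6)
M(z, P) = 1 (M(z, P) = -5*(-⅕) = 1)
w = 56 (w = 1 + 55 = 56)
-112*l(-3) + w = -112*(-3) + 56 = -28*(-12) + 56 = 336 + 56 = 392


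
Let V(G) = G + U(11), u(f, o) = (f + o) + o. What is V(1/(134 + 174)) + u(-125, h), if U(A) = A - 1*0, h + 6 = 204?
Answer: 86857/308 ≈ 282.00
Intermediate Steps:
h = 198 (h = -6 + 204 = 198)
u(f, o) = f + 2*o
U(A) = A (U(A) = A + 0 = A)
V(G) = 11 + G (V(G) = G + 11 = 11 + G)
V(1/(134 + 174)) + u(-125, h) = (11 + 1/(134 + 174)) + (-125 + 2*198) = (11 + 1/308) + (-125 + 396) = (11 + 1/308) + 271 = 3389/308 + 271 = 86857/308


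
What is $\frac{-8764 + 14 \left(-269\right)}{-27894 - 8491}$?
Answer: $\frac{2506}{7277} \approx 0.34437$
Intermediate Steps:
$\frac{-8764 + 14 \left(-269\right)}{-27894 - 8491} = \frac{-8764 - 3766}{-36385} = \left(-12530\right) \left(- \frac{1}{36385}\right) = \frac{2506}{7277}$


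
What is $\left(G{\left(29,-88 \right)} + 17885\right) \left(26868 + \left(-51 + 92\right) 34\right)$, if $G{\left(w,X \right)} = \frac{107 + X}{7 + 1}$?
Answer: $\frac{2022131969}{4} \approx 5.0553 \cdot 10^{8}$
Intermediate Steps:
$G{\left(w,X \right)} = \frac{107}{8} + \frac{X}{8}$ ($G{\left(w,X \right)} = \frac{107 + X}{8} = \left(107 + X\right) \frac{1}{8} = \frac{107}{8} + \frac{X}{8}$)
$\left(G{\left(29,-88 \right)} + 17885\right) \left(26868 + \left(-51 + 92\right) 34\right) = \left(\left(\frac{107}{8} + \frac{1}{8} \left(-88\right)\right) + 17885\right) \left(26868 + \left(-51 + 92\right) 34\right) = \left(\left(\frac{107}{8} - 11\right) + 17885\right) \left(26868 + 41 \cdot 34\right) = \left(\frac{19}{8} + 17885\right) \left(26868 + 1394\right) = \frac{143099}{8} \cdot 28262 = \frac{2022131969}{4}$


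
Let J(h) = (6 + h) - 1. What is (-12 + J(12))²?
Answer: 25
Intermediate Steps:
J(h) = 5 + h
(-12 + J(12))² = (-12 + (5 + 12))² = (-12 + 17)² = 5² = 25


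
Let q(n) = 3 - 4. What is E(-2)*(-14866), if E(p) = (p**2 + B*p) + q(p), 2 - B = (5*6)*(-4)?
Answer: 3582706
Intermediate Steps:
q(n) = -1
B = 122 (B = 2 - 5*6*(-4) = 2 - 30*(-4) = 2 - 1*(-120) = 2 + 120 = 122)
E(p) = -1 + p**2 + 122*p (E(p) = (p**2 + 122*p) - 1 = -1 + p**2 + 122*p)
E(-2)*(-14866) = (-1 + (-2)**2 + 122*(-2))*(-14866) = (-1 + 4 - 244)*(-14866) = -241*(-14866) = 3582706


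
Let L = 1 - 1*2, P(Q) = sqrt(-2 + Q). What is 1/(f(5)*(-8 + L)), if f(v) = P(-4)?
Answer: I*sqrt(6)/54 ≈ 0.045361*I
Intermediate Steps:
f(v) = I*sqrt(6) (f(v) = sqrt(-2 - 4) = sqrt(-6) = I*sqrt(6))
L = -1 (L = 1 - 2 = -1)
1/(f(5)*(-8 + L)) = 1/((I*sqrt(6))*(-8 - 1)) = 1/((I*sqrt(6))*(-9)) = 1/(-9*I*sqrt(6)) = I*sqrt(6)/54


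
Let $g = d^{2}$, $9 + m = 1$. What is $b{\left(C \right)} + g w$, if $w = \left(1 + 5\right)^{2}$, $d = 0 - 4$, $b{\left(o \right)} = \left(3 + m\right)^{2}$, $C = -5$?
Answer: $601$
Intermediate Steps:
$m = -8$ ($m = -9 + 1 = -8$)
$b{\left(o \right)} = 25$ ($b{\left(o \right)} = \left(3 - 8\right)^{2} = \left(-5\right)^{2} = 25$)
$d = -4$
$g = 16$ ($g = \left(-4\right)^{2} = 16$)
$w = 36$ ($w = 6^{2} = 36$)
$b{\left(C \right)} + g w = 25 + 16 \cdot 36 = 25 + 576 = 601$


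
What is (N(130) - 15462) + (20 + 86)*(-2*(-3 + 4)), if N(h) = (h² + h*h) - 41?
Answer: 18085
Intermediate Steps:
N(h) = -41 + 2*h² (N(h) = (h² + h²) - 41 = 2*h² - 41 = -41 + 2*h²)
(N(130) - 15462) + (20 + 86)*(-2*(-3 + 4)) = ((-41 + 2*130²) - 15462) + (20 + 86)*(-2*(-3 + 4)) = ((-41 + 2*16900) - 15462) + 106*(-2*1) = ((-41 + 33800) - 15462) + 106*(-2) = (33759 - 15462) - 212 = 18297 - 212 = 18085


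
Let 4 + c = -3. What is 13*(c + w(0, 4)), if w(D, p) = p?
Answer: -39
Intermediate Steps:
c = -7 (c = -4 - 3 = -7)
13*(c + w(0, 4)) = 13*(-7 + 4) = 13*(-3) = -39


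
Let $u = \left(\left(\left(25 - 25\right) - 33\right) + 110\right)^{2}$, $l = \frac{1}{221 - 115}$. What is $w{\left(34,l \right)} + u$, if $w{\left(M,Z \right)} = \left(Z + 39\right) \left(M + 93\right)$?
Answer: $\frac{1153619}{106} \approx 10883.0$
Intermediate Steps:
$l = \frac{1}{106} \approx 0.009434$
$w{\left(M,Z \right)} = \left(39 + Z\right) \left(93 + M\right)$
$u = 5929$ ($u = \left(\left(0 - 33\right) + 110\right)^{2} = \left(-33 + 110\right)^{2} = 77^{2} = 5929$)
$w{\left(34,l \right)} + u = \left(3627 + 39 \cdot 34 + 93 \cdot \frac{1}{106} + 34 \cdot \frac{1}{106}\right) + 5929 = \left(3627 + 1326 + \frac{93}{106} + \frac{17}{53}\right) + 5929 = \frac{525145}{106} + 5929 = \frac{1153619}{106}$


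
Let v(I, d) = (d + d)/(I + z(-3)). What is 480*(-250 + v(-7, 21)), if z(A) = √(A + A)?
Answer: -1348224/11 - 4032*I*√6/11 ≈ -1.2257e+5 - 897.85*I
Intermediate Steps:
z(A) = √2*√A (z(A) = √(2*A) = √2*√A)
v(I, d) = 2*d/(I + I*√6) (v(I, d) = (d + d)/(I + √2*√(-3)) = (2*d)/(I + √2*(I*√3)) = (2*d)/(I + I*√6) = 2*d/(I + I*√6))
480*(-250 + v(-7, 21)) = 480*(-250 + 2*21/(-7 + I*√6)) = 480*(-250 + 42/(-7 + I*√6)) = -120000 + 20160/(-7 + I*√6)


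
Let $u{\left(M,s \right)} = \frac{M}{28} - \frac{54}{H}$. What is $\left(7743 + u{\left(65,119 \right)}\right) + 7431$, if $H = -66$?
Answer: $\frac{4674559}{308} \approx 15177.0$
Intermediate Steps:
$u{\left(M,s \right)} = \frac{9}{11} + \frac{M}{28}$ ($u{\left(M,s \right)} = \frac{M}{28} - \frac{54}{-66} = M \frac{1}{28} - - \frac{9}{11} = \frac{M}{28} + \frac{9}{11} = \frac{9}{11} + \frac{M}{28}$)
$\left(7743 + u{\left(65,119 \right)}\right) + 7431 = \left(7743 + \left(\frac{9}{11} + \frac{1}{28} \cdot 65\right)\right) + 7431 = \left(7743 + \left(\frac{9}{11} + \frac{65}{28}\right)\right) + 7431 = \left(7743 + \frac{967}{308}\right) + 7431 = \frac{2385811}{308} + 7431 = \frac{4674559}{308}$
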